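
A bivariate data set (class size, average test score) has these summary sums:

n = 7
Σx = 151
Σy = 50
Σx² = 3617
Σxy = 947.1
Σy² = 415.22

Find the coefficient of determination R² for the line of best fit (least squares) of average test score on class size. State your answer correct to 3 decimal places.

Sxx = Σx² − (Σx)²/n = 3617 − 3257.285714 = 359.714286
Sxy = Σxy − (Σx)(Σy)/n = 947.1 − 1078.571429 = -131.471429
Syy = Σy² − (Σy)²/n = 415.22 − 357.142857 = 58.077143
R² = Sxy²/(Sxx·Syy) = (-131.471429)²/(359.714286·58.077143) = 0.827370

0.827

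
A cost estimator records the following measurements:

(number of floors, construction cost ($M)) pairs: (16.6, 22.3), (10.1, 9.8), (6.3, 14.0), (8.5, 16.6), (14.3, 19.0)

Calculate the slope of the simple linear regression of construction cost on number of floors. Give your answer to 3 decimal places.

n = 5, Σx = 55.8, Σy = 81.7, Σxy = 970.16, Σx² = 694
Sxx = Σx² − (Σx)²/n = 694 − 622.728 = 71.272
Sxy = Σxy − (Σx)(Σy)/n = 970.16 − 911.772 = 58.388
b = Sxy/Sxx = 58.388/71.272 = 0.819228

0.819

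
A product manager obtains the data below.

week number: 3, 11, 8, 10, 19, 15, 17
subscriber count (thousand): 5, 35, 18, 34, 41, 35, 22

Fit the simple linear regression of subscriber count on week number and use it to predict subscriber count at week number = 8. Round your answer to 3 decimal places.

n = 7, Σx = 83, Σy = 190, Σxy = 2562, Σx² = 1169
Sxx = Σx² − (Σx)²/n = 1169 − 984.142857 = 184.857143
Sxy = Σxy − (Σx)(Σy)/n = 2562 − 2252.857143 = 309.142857
b = Sxy/Sxx = 309.142857/184.857143 = 1.672334
a = ȳ − b·x̄ = 27.142857 − 1.672334·11.857143 = 7.313756
ŷ(8) = a + b·8 = 7.313756 + 1.672334·8 = 20.692427

20.692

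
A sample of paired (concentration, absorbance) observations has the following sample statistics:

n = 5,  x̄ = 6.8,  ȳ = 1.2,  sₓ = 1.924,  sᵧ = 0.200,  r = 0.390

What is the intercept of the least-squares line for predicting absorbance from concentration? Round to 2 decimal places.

0.92

b = r · sᵧ/sₓ = 0.39 · 0.2/1.924 = 0.040541
a = ȳ − b·x̄ = 1.2 − 0.040541·6.8 = 0.924324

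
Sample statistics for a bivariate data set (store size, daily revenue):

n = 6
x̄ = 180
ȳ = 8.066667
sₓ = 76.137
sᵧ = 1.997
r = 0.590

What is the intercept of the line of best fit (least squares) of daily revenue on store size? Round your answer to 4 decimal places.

5.2811

b = r · sᵧ/sₓ = 0.59 · 1.997/76.137 = 0.015475
a = ȳ − b·x̄ = 8.066667 − 0.015475·180 = 5.281144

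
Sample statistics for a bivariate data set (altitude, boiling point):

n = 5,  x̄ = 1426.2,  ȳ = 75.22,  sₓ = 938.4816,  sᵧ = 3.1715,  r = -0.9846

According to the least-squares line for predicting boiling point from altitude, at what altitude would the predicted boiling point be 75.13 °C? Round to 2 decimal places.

1453.25

b = r · sᵧ/sₓ = -0.9846 · 3.1715/938.4816 = -0.003327
a = ȳ − b·x̄ = 75.22 − (-0.003327)·1426.2 = 79.965470
Set a + b·x = 75.13: x = (75.13 − 79.965470) / (-0.003327) = 1453.248534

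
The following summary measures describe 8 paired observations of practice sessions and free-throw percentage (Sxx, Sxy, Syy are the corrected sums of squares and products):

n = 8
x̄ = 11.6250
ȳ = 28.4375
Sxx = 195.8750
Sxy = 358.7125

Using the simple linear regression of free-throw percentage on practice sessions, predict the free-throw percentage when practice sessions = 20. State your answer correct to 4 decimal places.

43.7749

b = Sxy/Sxx = 358.7125/195.875 = 1.831334
a = ȳ − b·x̄ = 28.4375 − 1.831334·11.625 = 7.148245
ŷ(20) = a + b·20 = 7.148245 + 1.831334·20 = 43.774920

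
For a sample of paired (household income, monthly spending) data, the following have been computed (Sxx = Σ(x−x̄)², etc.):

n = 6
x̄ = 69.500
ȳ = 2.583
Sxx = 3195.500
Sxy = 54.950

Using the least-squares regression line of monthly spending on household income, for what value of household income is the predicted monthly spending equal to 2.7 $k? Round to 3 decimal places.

b = Sxy/Sxx = 54.95/3195.5 = 0.017196
a = ȳ − b·x̄ = 2.583 − 0.017196·69.5 = 1.387874
Set a + b·x = 2.7: x = (2.7 − 1.387874) / 0.017196 = 76.303885

76.304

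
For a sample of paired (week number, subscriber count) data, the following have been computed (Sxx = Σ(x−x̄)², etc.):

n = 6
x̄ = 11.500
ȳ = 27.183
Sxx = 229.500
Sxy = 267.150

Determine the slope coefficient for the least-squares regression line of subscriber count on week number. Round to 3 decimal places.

b = Sxy/Sxx = 267.15/229.5 = 1.164052

1.164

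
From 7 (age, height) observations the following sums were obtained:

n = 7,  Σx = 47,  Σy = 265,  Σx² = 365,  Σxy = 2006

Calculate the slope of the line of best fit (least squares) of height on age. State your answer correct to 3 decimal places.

4.587

Sxx = Σx² − (Σx)²/n = 365 − 315.571429 = 49.428571
Sxy = Σxy − (Σx)(Σy)/n = 2006 − 1779.285714 = 226.714286
b = Sxy/Sxx = 226.714286/49.428571 = 4.586705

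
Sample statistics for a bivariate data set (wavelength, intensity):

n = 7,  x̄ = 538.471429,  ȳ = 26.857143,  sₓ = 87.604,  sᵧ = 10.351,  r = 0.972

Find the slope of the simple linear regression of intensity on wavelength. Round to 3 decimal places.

b = r · sᵧ/sₓ = 0.972 · 10.351/87.604 = 0.114848

0.115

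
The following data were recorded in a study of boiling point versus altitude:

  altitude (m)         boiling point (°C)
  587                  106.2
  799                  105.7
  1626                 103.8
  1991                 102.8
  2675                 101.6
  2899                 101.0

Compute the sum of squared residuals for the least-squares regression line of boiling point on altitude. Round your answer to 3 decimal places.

n = 6, Σx = 10577, Σy = 621.1, Σxy = 1084826.3, Σx² = 23150753, Σy² = 64316.77
Sxx = Σx² − (Σx)²/n = 23150753 − 18645488.166667 = 4505264.833333
Sxy = Σxy − (Σx)(Σy)/n = 1084826.3 − 1094895.783333 = -10069.483333
Syy = Σy² − (Σy)²/n = 64316.77 − 64294.201667 = 22.568333
b = Sxy/Sxx = -10069.483333/4505264.833333 = -0.002235
SSE = Syy − b·Sxy = 22.568333 − (-0.002235)·(-10069.483333) = 0.062554

0.063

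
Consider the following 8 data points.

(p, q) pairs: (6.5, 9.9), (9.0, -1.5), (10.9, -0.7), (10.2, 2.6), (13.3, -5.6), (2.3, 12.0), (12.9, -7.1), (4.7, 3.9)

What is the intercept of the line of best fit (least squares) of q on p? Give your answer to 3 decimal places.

15.303

n = 8, Σx = 69.8, Σy = 13.5, Σxy = -50.4, Σx² = 716.78
Sxx = Σx² − (Σx)²/n = 716.78 − 609.005 = 107.775
Sxy = Σxy − (Σx)(Σy)/n = -50.4 − 117.7875 = -168.1875
b = Sxy/Sxx = -168.1875/107.775 = -1.560543
a = ȳ − b·x̄ = 1.6875 − (-1.560543)·8.725 = 15.303236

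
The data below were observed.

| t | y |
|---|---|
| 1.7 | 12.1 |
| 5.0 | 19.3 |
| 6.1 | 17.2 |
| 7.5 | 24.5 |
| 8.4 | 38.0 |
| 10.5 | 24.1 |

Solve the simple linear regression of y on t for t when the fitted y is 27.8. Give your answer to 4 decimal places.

n = 6, Σx = 39.2, Σy = 135.2, Σxy = 977.99, Σx² = 302.16
Sxx = Σx² − (Σx)²/n = 302.16 − 256.106667 = 46.053333
Sxy = Σxy − (Σx)(Σy)/n = 977.99 − 883.306667 = 94.683333
b = Sxy/Sxx = 94.683333/46.053333 = 2.055950
a = ȳ − b·x̄ = 22.533333 − 2.055950·6.533333 = 9.101129
Set a + b·x = 27.8: x = (27.8 − 9.101129) / 2.055950 = 9.095004

9.0950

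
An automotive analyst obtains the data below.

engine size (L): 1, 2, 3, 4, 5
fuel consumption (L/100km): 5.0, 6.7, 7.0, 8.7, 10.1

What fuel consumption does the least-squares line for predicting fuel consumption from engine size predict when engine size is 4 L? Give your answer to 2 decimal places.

8.72

n = 5, Σx = 15, Σy = 37.5, Σxy = 124.7, Σx² = 55
Sxx = Σx² − (Σx)²/n = 55 − 45 = 10
Sxy = Σxy − (Σx)(Σy)/n = 124.7 − 112.5 = 12.2
b = Sxy/Sxx = 12.2/10 = 1.22
a = ȳ − b·x̄ = 7.5 − 1.22·3 = 3.84
ŷ(4) = a + b·4 = 3.84 + 1.22·4 = 8.72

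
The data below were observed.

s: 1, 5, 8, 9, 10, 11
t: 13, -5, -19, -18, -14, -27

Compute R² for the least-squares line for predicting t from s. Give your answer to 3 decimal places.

0.911

n = 6, Σx = 44, Σy = -70, Σxy = -763, Σx² = 392, Σy² = 1804
Sxx = Σx² − (Σx)²/n = 392 − 322.666667 = 69.333333
Sxy = Σxy − (Σx)(Σy)/n = -763 − (-513.333333) = -249.666667
Syy = Σy² − (Σy)²/n = 1804 − 816.666667 = 987.333333
R² = Sxy²/(Sxx·Syy) = (-249.666667)²/(69.333333·987.333333) = 0.910574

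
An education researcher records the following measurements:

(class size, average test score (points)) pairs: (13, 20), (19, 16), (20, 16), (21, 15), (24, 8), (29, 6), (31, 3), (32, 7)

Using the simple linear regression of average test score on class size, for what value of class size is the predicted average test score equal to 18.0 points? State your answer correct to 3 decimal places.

16.011

n = 8, Σx = 189, Σy = 91, Σxy = 1882, Σx² = 4773
Sxx = Σx² − (Σx)²/n = 4773 − 4465.125 = 307.875
Sxy = Σxy − (Σx)(Σy)/n = 1882 − 2149.875 = -267.875
b = Sxy/Sxx = -267.875/307.875 = -0.870077
a = ȳ − b·x̄ = 11.375 − (-0.870077)·23.625 = 31.930572
Set a + b·x = 18.0: x = (18.0 − 31.930572) / (-0.870077) = 16.010733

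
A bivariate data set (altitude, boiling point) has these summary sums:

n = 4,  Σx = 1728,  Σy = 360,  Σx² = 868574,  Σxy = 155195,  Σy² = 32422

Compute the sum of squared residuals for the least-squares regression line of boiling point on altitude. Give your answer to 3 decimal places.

Sxx = Σx² − (Σx)²/n = 868574 − 746496 = 122078
Sxy = Σxy − (Σx)(Σy)/n = 155195 − 155520 = -325
Syy = Σy² − (Σy)²/n = 32422 − 32400 = 22
b = Sxy/Sxx = -325/122078 = -0.002662
SSE = Syy − b·Sxy = 22 − (-0.002662)·(-325) = 21.134774

21.135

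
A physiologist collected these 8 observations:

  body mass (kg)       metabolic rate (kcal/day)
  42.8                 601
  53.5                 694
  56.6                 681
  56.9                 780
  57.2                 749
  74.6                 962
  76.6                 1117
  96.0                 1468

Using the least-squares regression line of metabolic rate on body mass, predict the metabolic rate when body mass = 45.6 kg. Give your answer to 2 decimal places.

568.55

n = 8, Σx = 514.2, Σy = 7052, Σxy = 486876.6, Σx² = 35055.82
Sxx = Σx² − (Σx)²/n = 35055.82 − 33050.205 = 2005.615
Sxy = Σxy − (Σx)(Σy)/n = 486876.6 − 453267.3 = 33609.3
b = Sxy/Sxx = 33609.3/2005.615 = 16.757603
a = ȳ − b·x̄ = 881.5 − 16.757603·64.275 = -195.594935
ŷ(45.6) = a + b·45.6 = -195.594935 + 16.757603·45.6 = 568.551763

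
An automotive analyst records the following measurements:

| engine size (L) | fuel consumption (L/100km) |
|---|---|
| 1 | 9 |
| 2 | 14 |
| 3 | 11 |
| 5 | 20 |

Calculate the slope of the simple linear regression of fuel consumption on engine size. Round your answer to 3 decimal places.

n = 4, Σx = 11, Σy = 54, Σxy = 170, Σx² = 39
Sxx = Σx² − (Σx)²/n = 39 − 30.25 = 8.75
Sxy = Σxy − (Σx)(Σy)/n = 170 − 148.5 = 21.5
b = Sxy/Sxx = 21.5/8.75 = 2.457143

2.457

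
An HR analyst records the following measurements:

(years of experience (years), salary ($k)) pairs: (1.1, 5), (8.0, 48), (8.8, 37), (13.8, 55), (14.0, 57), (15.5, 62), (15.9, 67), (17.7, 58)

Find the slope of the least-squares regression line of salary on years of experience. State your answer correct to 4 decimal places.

3.3733

n = 8, Σx = 94.8, Σy = 389, Σxy = 5325, Σx² = 1335.44
Sxx = Σx² − (Σx)²/n = 1335.44 − 1123.38 = 212.06
Sxy = Σxy − (Σx)(Σy)/n = 5325 − 4609.65 = 715.35
b = Sxy/Sxx = 715.35/212.06 = 3.373338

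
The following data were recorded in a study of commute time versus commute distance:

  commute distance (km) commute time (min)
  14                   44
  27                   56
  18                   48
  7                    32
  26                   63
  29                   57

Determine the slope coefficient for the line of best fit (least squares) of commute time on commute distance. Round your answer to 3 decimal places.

n = 6, Σx = 121, Σy = 300, Σxy = 6507, Σx² = 2815
Sxx = Σx² − (Σx)²/n = 2815 − 2440.166667 = 374.833333
Sxy = Σxy − (Σx)(Σy)/n = 6507 − 6050 = 457
b = Sxy/Sxx = 457/374.833333 = 1.219209

1.219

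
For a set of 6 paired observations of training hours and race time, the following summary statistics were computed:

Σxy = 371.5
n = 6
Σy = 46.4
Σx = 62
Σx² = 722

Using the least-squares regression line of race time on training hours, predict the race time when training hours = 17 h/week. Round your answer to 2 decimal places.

Sxx = Σx² − (Σx)²/n = 722 − 640.666667 = 81.333333
Sxy = Σxy − (Σx)(Σy)/n = 371.5 − 479.466667 = -107.966667
b = Sxy/Sxx = -107.966667/81.333333 = -1.327459
a = ȳ − b·x̄ = 7.733333 − (-1.327459)·10.333333 = 21.450410
ŷ(17) = a + b·17 = 21.450410 + (-1.327459)·17 = -1.116393

-1.12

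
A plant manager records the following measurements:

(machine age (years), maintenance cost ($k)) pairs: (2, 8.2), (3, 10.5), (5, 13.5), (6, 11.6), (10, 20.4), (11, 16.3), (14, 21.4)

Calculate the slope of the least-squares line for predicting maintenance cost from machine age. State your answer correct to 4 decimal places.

n = 7, Σx = 51, Σy = 101.9, Σxy = 867.9, Σx² = 491
Sxx = Σx² − (Σx)²/n = 491 − 371.571429 = 119.428571
Sxy = Σxy − (Σx)(Σy)/n = 867.9 − 742.414286 = 125.485714
b = Sxy/Sxx = 125.485714/119.428571 = 1.050718

1.0507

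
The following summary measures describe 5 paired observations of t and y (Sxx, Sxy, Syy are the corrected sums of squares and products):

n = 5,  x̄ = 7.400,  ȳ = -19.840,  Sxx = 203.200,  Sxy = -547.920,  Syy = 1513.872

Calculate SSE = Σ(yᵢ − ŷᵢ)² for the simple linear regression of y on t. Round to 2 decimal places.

36.43

b = Sxy/Sxx = -547.92/203.2 = -2.696457
SSE = Syy − b·Sxy = 1513.872 − (-2.696457)·(-547.92) = 36.429449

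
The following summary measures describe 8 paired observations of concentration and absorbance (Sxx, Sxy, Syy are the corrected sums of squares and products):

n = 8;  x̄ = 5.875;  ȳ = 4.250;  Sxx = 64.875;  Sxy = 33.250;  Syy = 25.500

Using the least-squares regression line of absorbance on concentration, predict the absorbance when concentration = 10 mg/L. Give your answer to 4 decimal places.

b = Sxy/Sxx = 33.25/64.875 = 0.512524
a = ȳ − b·x̄ = 4.25 − 0.512524·5.875 = 1.238921
ŷ(10) = a + b·10 = 1.238921 + 0.512524·10 = 6.364162

6.3642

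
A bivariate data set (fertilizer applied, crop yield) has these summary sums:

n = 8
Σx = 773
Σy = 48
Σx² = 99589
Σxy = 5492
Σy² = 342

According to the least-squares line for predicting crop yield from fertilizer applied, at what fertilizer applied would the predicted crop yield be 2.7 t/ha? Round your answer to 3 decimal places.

Sxx = Σx² − (Σx)²/n = 99589 − 74691.125 = 24897.875
Sxy = Σxy − (Σx)(Σy)/n = 5492 − 4638 = 854
b = Sxy/Sxx = 854/24897.875 = 0.034300
a = ȳ − b·x̄ = 6 − 0.034300·96.625 = 2.685751
Set a + b·x = 2.7: x = (2.7 − 2.685751) / 0.034300 = 0.415413

0.415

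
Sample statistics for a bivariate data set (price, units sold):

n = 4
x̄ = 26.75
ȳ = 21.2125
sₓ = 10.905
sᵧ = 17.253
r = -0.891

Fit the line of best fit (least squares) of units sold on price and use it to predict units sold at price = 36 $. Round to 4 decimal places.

b = r · sᵧ/sₓ = -0.891 · 17.253/10.905 = -1.409667
a = ȳ − b·x̄ = 21.2125 − (-1.409667)·26.75 = 58.921103
ŷ(36) = a + b·36 = 58.921103 + (-1.409667)·36 = 8.173077

8.1731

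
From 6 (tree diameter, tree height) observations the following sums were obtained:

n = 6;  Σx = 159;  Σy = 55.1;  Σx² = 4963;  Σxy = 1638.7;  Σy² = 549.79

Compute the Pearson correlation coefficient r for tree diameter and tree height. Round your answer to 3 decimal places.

0.986

Sxx = Σx² − (Σx)²/n = 4963 − 4213.5 = 749.5
Sxy = Σxy − (Σx)(Σy)/n = 1638.7 − 1460.15 = 178.55
Syy = Σy² − (Σy)²/n = 549.79 − 506.001667 = 43.788333
r = Sxy/√(Sxx·Syy) = 178.55/√(32819.355833) = 178.55/181.161132 = 0.985587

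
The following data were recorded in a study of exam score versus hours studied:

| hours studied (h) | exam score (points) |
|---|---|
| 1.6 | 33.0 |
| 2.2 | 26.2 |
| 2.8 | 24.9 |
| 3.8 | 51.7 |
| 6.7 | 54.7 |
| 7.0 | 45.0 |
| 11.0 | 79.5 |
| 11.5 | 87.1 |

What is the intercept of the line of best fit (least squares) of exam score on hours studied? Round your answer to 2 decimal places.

17.54

n = 8, Σx = 46.6, Σy = 402.1, Σxy = 2934.26, Σx² = 376.82
Sxx = Σx² − (Σx)²/n = 376.82 − 271.445 = 105.375
Sxy = Σxy − (Σx)(Σy)/n = 2934.26 − 2342.2325 = 592.0275
b = Sxy/Sxx = 592.0275/105.375 = 5.618292
a = ȳ − b·x̄ = 50.2625 − 5.618292·5.825 = 17.535950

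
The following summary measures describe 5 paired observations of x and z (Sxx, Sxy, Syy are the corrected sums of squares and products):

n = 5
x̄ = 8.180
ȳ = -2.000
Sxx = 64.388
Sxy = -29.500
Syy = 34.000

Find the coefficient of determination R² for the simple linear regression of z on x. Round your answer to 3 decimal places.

0.398

R² = Sxy²/(Sxx·Syy) = (-29.5)²/(64.388·34) = 0.397521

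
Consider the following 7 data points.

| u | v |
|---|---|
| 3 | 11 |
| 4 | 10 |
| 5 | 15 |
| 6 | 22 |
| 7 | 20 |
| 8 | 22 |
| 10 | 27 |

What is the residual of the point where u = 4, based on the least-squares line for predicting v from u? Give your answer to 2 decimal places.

-2.86

n = 7, Σx = 43, Σy = 127, Σxy = 866, Σx² = 299
Sxx = Σx² − (Σx)²/n = 299 − 264.142857 = 34.857143
Sxy = Σxy − (Σx)(Σy)/n = 866 − 780.142857 = 85.857143
b = Sxy/Sxx = 85.857143/34.857143 = 2.463115
a = ȳ − b·x̄ = 18.142857 − 2.463115·6.142857 = 3.012295
ŷ(4) = 3.012295 + 2.463115·4 = 12.864754
residual = y − ŷ = 10 − 12.864754 = -2.864754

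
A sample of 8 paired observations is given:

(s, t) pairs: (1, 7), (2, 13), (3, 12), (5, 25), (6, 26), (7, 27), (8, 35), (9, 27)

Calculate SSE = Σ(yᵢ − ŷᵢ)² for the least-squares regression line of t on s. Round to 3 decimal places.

n = 8, Σx = 41, Σy = 172, Σxy = 1062, Σx² = 269, Σy² = 4346
Sxx = Σx² − (Σx)²/n = 269 − 210.125 = 58.875
Sxy = Σxy − (Σx)(Σy)/n = 1062 − 881.5 = 180.5
Syy = Σy² − (Σy)²/n = 4346 − 3698 = 648
b = Sxy/Sxx = 180.5/58.875 = 3.065817
SSE = Syy − b·Sxy = 648 − 3.065817·180.5 = 94.619958

94.620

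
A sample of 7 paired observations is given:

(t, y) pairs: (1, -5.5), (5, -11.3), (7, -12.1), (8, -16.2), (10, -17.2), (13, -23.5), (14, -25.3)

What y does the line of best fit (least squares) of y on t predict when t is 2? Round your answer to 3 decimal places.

-6.325

n = 7, Σx = 58, Σy = -111.1, Σxy = -1108, Σx² = 604
Sxx = Σx² − (Σx)²/n = 604 − 480.571429 = 123.428571
Sxy = Σxy − (Σx)(Σy)/n = -1108 − (-920.542857) = -187.457143
b = Sxy/Sxx = -187.457143/123.428571 = -1.51875
a = ȳ − b·x̄ = -15.871429 − (-1.51875)·8.285714 = -3.2875
ŷ(2) = a + b·2 = -3.2875 + (-1.51875)·2 = -6.325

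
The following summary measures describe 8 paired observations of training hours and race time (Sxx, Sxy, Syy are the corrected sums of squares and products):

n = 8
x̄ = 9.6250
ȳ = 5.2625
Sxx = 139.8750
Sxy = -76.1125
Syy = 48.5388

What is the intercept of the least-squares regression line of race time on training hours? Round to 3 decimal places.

b = Sxy/Sxx = -76.1125/139.875 = -0.544147
a = ȳ − b·x̄ = 5.2625 − (-0.544147)·9.625 = 10.499911

10.500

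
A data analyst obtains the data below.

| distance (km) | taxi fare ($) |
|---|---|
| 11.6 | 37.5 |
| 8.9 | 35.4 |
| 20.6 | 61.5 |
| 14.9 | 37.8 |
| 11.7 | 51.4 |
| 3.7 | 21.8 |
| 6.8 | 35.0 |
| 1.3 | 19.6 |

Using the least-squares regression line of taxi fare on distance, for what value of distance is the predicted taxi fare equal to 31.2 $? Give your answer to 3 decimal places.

6.829

n = 8, Σx = 79.5, Σy = 300, Σxy = 3525.7, Σx² = 1058.65
Sxx = Σx² − (Σx)²/n = 1058.65 − 790.03125 = 268.61875
Sxy = Σxy − (Σx)(Σy)/n = 3525.7 − 2981.25 = 544.45
b = Sxy/Sxx = 544.45/268.61875 = 2.026850
a = ȳ − b·x̄ = 37.5 − 2.026850·9.9375 = 17.358175
Set a + b·x = 31.2: x = (31.2 − 17.358175) / 2.026850 = 6.829229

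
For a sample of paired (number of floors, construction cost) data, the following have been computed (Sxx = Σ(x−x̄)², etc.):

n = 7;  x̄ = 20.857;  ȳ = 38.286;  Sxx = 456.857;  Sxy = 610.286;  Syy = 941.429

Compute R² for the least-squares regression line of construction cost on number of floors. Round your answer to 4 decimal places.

R² = Sxy²/(Sxx·Syy) = (610.286)²/(456.857·941.429) = 0.865962

0.8660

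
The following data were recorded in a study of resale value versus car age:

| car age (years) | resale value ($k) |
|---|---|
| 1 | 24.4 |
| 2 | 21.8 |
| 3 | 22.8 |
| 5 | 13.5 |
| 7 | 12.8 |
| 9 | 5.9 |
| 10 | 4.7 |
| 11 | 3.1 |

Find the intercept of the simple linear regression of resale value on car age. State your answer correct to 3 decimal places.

n = 8, Σx = 48, Σy = 109, Σxy = 427.7, Σx² = 390
Sxx = Σx² − (Σx)²/n = 390 − 288 = 102
Sxy = Σxy − (Σx)(Σy)/n = 427.7 − 654 = -226.3
b = Sxy/Sxx = -226.3/102 = -2.218627
a = ȳ − b·x̄ = 13.625 − (-2.218627)·6 = 26.936765

26.937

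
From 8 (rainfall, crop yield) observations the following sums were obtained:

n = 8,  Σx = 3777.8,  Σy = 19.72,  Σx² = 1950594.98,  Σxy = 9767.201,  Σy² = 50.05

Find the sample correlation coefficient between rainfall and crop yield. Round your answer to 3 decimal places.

Sxx = Σx² − (Σx)²/n = 1950594.98 − 1783971.605 = 166623.375
Sxy = Σxy − (Σx)(Σy)/n = 9767.201 − 9312.277 = 454.924
Syy = Σy² − (Σy)²/n = 50.05 − 48.6098 = 1.4402
r = Sxy/√(Sxx·Syy) = 454.924/√(239970.984675) = 454.924/489.868334 = 0.928666

0.929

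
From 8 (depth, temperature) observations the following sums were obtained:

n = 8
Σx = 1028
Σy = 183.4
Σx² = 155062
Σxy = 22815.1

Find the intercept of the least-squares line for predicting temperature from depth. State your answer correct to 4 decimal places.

Sxx = Σx² − (Σx)²/n = 155062 − 132098 = 22964
Sxy = Σxy − (Σx)(Σy)/n = 22815.1 − 23566.9 = -751.8
b = Sxy/Sxx = -751.8/22964 = -0.032738
a = ȳ − b·x̄ = 22.925 − (-0.032738)·128.5 = 27.131859

27.1319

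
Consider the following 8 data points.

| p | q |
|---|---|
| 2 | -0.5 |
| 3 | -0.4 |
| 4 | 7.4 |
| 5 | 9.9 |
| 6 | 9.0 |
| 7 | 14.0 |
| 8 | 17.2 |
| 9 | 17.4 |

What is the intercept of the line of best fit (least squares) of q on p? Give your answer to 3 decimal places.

n = 8, Σx = 44, Σy = 74, Σxy = 523.1, Σx² = 284
Sxx = Σx² − (Σx)²/n = 284 − 242 = 42
Sxy = Σxy − (Σx)(Σy)/n = 523.1 − 407 = 116.1
b = Sxy/Sxx = 116.1/42 = 2.764286
a = ȳ − b·x̄ = 9.25 − 2.764286·5.5 = -5.953571

-5.954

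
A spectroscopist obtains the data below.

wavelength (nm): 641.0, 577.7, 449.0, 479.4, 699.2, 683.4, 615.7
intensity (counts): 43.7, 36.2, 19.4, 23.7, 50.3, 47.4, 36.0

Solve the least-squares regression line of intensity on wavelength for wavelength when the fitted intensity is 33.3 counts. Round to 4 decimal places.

563.9805

n = 7, Σx = 4145.4, Σy = 256.7, Σxy = 158724.94, Σx² = 2511046.34
Sxx = Σx² − (Σx)²/n = 2511046.34 − 2454905.88 = 56140.46
Sxy = Σxy − (Σx)(Σy)/n = 158724.94 − 152017.74 = 6707.2
b = Sxy/Sxx = 6707.2/56140.46 = 0.119472
a = ȳ − b·x̄ = 36.671429 − 0.119472·592.2 = -34.079752
Set a + b·x = 33.3: x = (33.3 − (-34.079752)) / 0.119472 = 563.980542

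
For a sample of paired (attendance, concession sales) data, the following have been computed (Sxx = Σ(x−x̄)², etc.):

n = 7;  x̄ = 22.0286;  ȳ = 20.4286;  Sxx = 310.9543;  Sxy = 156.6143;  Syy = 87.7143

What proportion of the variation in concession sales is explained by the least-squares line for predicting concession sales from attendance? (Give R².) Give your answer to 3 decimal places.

0.899

R² = Sxy²/(Sxx·Syy) = (156.6143)²/(310.9543·87.7143) = 0.899282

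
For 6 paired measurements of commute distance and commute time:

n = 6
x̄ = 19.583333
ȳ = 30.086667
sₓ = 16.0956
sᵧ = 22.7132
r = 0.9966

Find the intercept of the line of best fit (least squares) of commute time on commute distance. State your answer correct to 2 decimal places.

2.55

b = r · sᵧ/sₓ = 0.9966 · 22.7132/16.0956 = 1.406346
a = ȳ − b·x̄ = 30.086667 − 1.406346·19.583333 = 2.545734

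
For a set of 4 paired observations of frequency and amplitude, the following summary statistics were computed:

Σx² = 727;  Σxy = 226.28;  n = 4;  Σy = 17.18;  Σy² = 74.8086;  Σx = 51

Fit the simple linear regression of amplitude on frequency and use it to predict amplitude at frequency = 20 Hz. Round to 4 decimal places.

Sxx = Σx² − (Σx)²/n = 727 − 650.25 = 76.75
Sxy = Σxy − (Σx)(Σy)/n = 226.28 − 219.045 = 7.235
b = Sxy/Sxx = 7.235/76.75 = 0.094267
a = ȳ − b·x̄ = 4.295 − 0.094267·12.75 = 3.093094
ŷ(20) = a + b·20 = 3.093094 + 0.094267·20 = 4.978436

4.9784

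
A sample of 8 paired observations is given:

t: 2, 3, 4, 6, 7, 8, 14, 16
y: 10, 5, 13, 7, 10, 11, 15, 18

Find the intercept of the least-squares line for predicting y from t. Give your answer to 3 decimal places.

6.229

n = 8, Σx = 60, Σy = 89, Σxy = 785, Σx² = 630
Sxx = Σx² − (Σx)²/n = 630 − 450 = 180
Sxy = Σxy − (Σx)(Σy)/n = 785 − 667.5 = 117.5
b = Sxy/Sxx = 117.5/180 = 0.652778
a = ȳ − b·x̄ = 11.125 − 0.652778·7.5 = 6.229167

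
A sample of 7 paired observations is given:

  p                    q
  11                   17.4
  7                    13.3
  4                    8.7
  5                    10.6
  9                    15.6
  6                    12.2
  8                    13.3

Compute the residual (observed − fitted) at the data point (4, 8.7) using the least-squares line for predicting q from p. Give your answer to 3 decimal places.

-0.565

n = 7, Σx = 50, Σy = 91.1, Σxy = 692.3, Σx² = 392
Sxx = Σx² − (Σx)²/n = 392 − 357.142857 = 34.857143
Sxy = Σxy − (Σx)(Σy)/n = 692.3 − 650.714286 = 41.585714
b = Sxy/Sxx = 41.585714/34.857143 = 1.193033
a = ȳ − b·x̄ = 13.014286 − 1.193033·7.142857 = 4.492623
ŷ(4) = 4.492623 + 1.193033·4 = 9.264754
residual = y − ŷ = 8.7 − 9.264754 = -0.564754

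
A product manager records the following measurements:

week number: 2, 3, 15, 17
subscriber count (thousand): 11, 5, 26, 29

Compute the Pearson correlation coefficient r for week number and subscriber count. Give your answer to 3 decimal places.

0.965

n = 4, Σx = 37, Σy = 71, Σxy = 920, Σx² = 527, Σy² = 1663
Sxx = Σx² − (Σx)²/n = 527 − 342.25 = 184.75
Sxy = Σxy − (Σx)(Σy)/n = 920 − 656.75 = 263.25
Syy = Σy² − (Σy)²/n = 1663 − 1260.25 = 402.75
r = Sxy/√(Sxx·Syy) = 263.25/√(74408.0625) = 263.25/272.778413 = 0.965069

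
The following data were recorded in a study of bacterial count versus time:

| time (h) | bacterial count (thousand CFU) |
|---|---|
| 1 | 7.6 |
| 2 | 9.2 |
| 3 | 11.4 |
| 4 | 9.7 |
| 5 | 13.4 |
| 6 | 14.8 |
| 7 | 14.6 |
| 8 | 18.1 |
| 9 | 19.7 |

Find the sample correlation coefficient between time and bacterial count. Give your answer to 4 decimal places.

0.9670

n = 9, Σx = 45, Σy = 118.5, Σxy = 679.1, Σx² = 285, Σy² = 1693.91
Sxx = Σx² − (Σx)²/n = 285 − 225 = 60
Sxy = Σxy − (Σx)(Σy)/n = 679.1 − 592.5 = 86.6
Syy = Σy² − (Σy)²/n = 1693.91 − 1560.25 = 133.66
r = Sxy/√(Sxx·Syy) = 86.6/√(8019.6) = 86.6/89.552219 = 0.967034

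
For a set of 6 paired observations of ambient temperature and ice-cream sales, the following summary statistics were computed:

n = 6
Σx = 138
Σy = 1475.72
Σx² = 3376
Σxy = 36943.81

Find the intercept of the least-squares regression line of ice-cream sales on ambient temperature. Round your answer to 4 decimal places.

-95.8870

Sxx = Σx² − (Σx)²/n = 3376 − 3174 = 202
Sxy = Σxy − (Σx)(Σy)/n = 36943.81 − 33941.56 = 3002.25
b = Sxy/Sxx = 3002.25/202 = 14.862624
a = ȳ − b·x̄ = 245.953333 − 14.862624·23 = -95.887013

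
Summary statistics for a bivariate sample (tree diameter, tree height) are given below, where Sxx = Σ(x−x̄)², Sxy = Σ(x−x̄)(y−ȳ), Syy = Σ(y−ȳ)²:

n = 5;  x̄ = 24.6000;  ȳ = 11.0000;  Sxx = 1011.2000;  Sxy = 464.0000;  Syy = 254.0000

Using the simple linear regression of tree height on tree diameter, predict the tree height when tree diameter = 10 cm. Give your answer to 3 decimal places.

4.301

b = Sxy/Sxx = 464/1011.2 = 0.458861
a = ȳ − b·x̄ = 11 − 0.458861·24.6 = -0.287975
ŷ(10) = a + b·10 = -0.287975 + 0.458861·10 = 4.300633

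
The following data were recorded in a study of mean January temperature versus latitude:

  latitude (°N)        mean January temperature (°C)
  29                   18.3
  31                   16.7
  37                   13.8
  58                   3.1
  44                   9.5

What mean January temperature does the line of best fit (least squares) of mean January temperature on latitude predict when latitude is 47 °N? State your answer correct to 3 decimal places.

n = 5, Σx = 199, Σy = 61.4, Σxy = 2156.8, Σx² = 8471
Sxx = Σx² − (Σx)²/n = 8471 − 7920.2 = 550.8
Sxy = Σxy − (Σx)(Σy)/n = 2156.8 − 2443.72 = -286.92
b = Sxy/Sxx = -286.92/550.8 = -0.520915
a = ȳ − b·x̄ = 12.28 − (-0.520915)·39.8 = 33.012418
ŷ(47) = a + b·47 = 33.012418 + (-0.520915)·47 = 8.529412

8.529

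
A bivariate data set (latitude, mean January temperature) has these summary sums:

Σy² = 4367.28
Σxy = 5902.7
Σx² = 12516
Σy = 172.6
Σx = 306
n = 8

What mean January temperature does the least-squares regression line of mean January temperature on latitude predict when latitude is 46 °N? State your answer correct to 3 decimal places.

14.897

Sxx = Σx² − (Σx)²/n = 12516 − 11704.5 = 811.5
Sxy = Σxy − (Σx)(Σy)/n = 5902.7 − 6601.95 = -699.25
b = Sxy/Sxx = -699.25/811.5 = -0.861676
a = ȳ − b·x̄ = 21.575 − (-0.861676)·38.25 = 54.534104
ŷ(46) = a + b·46 = 54.534104 + (-0.861676)·46 = 14.897012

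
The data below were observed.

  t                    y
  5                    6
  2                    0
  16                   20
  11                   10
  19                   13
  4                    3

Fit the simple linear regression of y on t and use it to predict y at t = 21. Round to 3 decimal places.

n = 6, Σx = 57, Σy = 52, Σxy = 719, Σx² = 783
Sxx = Σx² − (Σx)²/n = 783 − 541.5 = 241.5
Sxy = Σxy − (Σx)(Σy)/n = 719 − 494 = 225
b = Sxy/Sxx = 225/241.5 = 0.931677
a = ȳ − b·x̄ = 8.666667 − 0.931677·9.5 = -0.184265
ŷ(21) = a + b·21 = -0.184265 + 0.931677·21 = 19.380952

19.381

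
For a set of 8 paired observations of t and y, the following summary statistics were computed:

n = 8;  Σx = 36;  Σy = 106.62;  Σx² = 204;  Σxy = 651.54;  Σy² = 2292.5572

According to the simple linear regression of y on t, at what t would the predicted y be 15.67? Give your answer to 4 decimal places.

5.0728

Sxx = Σx² − (Σx)²/n = 204 − 162 = 42
Sxy = Σxy − (Σx)(Σy)/n = 651.54 − 479.79 = 171.75
b = Sxy/Sxx = 171.75/42 = 4.089286
a = ȳ − b·x̄ = 13.3275 − 4.089286·4.5 = -5.074286
Set a + b·x = 15.67: x = (15.67 − (-5.074286)) / 4.089286 = 5.072838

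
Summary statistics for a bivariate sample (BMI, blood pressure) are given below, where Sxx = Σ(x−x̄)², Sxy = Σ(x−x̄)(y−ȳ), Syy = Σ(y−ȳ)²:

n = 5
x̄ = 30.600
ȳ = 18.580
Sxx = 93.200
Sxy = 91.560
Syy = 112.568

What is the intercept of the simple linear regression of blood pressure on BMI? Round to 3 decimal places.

b = Sxy/Sxx = 91.56/93.2 = 0.982403
a = ȳ − b·x̄ = 18.58 − 0.982403·30.6 = -11.481545

-11.482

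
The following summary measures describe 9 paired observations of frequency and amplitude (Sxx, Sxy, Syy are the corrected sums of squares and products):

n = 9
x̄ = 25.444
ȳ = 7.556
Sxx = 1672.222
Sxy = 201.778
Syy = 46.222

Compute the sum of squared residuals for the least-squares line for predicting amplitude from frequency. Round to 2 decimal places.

21.87

b = Sxy/Sxx = 201.778/1672.222 = 0.120665
SSE = Syy − b·Sxy = 46.222 − 0.120665·201.778 = 21.874538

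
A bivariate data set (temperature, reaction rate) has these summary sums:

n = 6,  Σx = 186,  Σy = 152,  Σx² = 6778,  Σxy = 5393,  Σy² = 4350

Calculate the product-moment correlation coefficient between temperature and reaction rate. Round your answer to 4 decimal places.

Sxx = Σx² − (Σx)²/n = 6778 − 5766 = 1012
Sxy = Σxy − (Σx)(Σy)/n = 5393 − 4712 = 681
Syy = Σy² − (Σy)²/n = 4350 − 3850.666667 = 499.333333
r = Sxy/√(Sxx·Syy) = 681/√(505325.333333) = 681/710.862387 = 0.957991

0.9580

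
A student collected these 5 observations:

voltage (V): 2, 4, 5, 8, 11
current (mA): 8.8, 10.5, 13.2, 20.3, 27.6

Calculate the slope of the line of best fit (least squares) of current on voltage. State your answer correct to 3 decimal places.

n = 5, Σx = 30, Σy = 80.4, Σxy = 591.6, Σx² = 230
Sxx = Σx² − (Σx)²/n = 230 − 180 = 50
Sxy = Σxy − (Σx)(Σy)/n = 591.6 − 482.4 = 109.2
b = Sxy/Sxx = 109.2/50 = 2.184

2.184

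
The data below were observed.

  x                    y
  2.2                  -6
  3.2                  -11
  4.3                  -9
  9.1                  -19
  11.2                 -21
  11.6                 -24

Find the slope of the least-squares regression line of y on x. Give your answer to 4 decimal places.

-1.7009

n = 6, Σx = 41.6, Σy = -90, Σxy = -773.6, Σx² = 376.38
Sxx = Σx² − (Σx)²/n = 376.38 − 288.426667 = 87.953333
Sxy = Σxy − (Σx)(Σy)/n = -773.6 − (-624) = -149.6
b = Sxy/Sxx = -149.6/87.953333 = -1.700902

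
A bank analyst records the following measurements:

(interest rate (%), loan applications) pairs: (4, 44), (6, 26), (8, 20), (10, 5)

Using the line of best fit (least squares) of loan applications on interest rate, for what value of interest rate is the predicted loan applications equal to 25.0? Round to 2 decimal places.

6.80

n = 4, Σx = 28, Σy = 95, Σxy = 542, Σx² = 216
Sxx = Σx² − (Σx)²/n = 216 − 196 = 20
Sxy = Σxy − (Σx)(Σy)/n = 542 − 665 = -123
b = Sxy/Sxx = -123/20 = -6.15
a = ȳ − b·x̄ = 23.75 − (-6.15)·7 = 66.8
Set a + b·x = 25.0: x = (25.0 − 66.8) / (-6.15) = 6.796748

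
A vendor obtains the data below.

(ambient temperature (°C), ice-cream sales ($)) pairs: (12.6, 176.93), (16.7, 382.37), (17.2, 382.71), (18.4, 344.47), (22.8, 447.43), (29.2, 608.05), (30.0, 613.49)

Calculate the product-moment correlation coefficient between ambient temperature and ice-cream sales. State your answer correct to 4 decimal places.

n = 7, Σx = 146.9, Σy = 2955.45, Σxy = 67896.921, Σx² = 3344.53, Σy² = 1388925.9543
Sxx = Σx² − (Σx)²/n = 3344.53 − 3082.801429 = 261.728571
Sxy = Σxy − (Σx)(Σy)/n = 67896.921 − 62022.229286 = 5874.691714
Syy = Σy² − (Σy)²/n = 1388925.9543 − 1247812.100357 = 141113.853943
r = Sxy/√(Sxx·Syy) = 5874.691714/√(36933527.401244) = 5874.691714/6077.296060 = 0.966662

0.9667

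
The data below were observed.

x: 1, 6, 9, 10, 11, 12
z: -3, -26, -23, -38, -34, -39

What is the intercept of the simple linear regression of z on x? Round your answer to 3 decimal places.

-1.845

n = 6, Σx = 49, Σy = -163, Σxy = -1588, Σx² = 483
Sxx = Σx² − (Σx)²/n = 483 − 400.166667 = 82.833333
Sxy = Σxy − (Σx)(Σy)/n = -1588 − (-1331.166667) = -256.833333
b = Sxy/Sxx = -256.833333/82.833333 = -3.100604
a = ȳ − b·x̄ = -27.166667 − (-3.100604)·8.166667 = -1.845070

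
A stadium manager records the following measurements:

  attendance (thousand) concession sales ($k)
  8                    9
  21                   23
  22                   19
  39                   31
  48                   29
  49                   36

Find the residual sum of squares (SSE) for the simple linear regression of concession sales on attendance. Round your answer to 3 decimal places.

54.839

n = 6, Σx = 187, Σy = 147, Σxy = 5338, Σx² = 7215, Σy² = 4069
Sxx = Σx² − (Σx)²/n = 7215 − 5828.166667 = 1386.833333
Sxy = Σxy − (Σx)(Σy)/n = 5338 − 4581.5 = 756.5
Syy = Σy² − (Σy)²/n = 4069 − 3601.5 = 467.5
b = Sxy/Sxx = 756.5/1386.833333 = 0.545487
SSE = Syy − b·Sxy = 467.5 − 0.545487·756.5 = 54.838841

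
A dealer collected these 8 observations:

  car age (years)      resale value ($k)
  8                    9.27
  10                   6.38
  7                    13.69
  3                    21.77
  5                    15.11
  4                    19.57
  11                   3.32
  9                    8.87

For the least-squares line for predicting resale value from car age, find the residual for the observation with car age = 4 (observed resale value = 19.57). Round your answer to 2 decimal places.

n = 8, Σx = 57, Σy = 97.98, Σxy = 569.28, Σx² = 465
Sxx = Σx² − (Σx)²/n = 465 − 406.125 = 58.875
Sxy = Σxy − (Σx)(Σy)/n = 569.28 − 698.1075 = -128.8275
b = Sxy/Sxx = -128.8275/58.875 = -2.188153
a = ȳ − b·x̄ = 12.2475 − (-2.188153)·7.125 = 27.838089
ŷ(4) = 27.838089 + (-2.188153)·4 = 19.085478
residual = y − ŷ = 19.57 − 19.085478 = 0.484522

0.48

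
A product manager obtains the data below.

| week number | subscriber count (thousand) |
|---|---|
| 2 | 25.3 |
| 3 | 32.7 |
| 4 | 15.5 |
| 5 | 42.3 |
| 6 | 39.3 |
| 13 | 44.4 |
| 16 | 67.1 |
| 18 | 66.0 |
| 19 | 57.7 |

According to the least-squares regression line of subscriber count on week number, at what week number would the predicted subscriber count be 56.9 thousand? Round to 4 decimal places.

15.4828

n = 9, Σx = 86, Σy = 390.3, Σxy = 4593.1, Σx² = 1200
Sxx = Σx² − (Σx)²/n = 1200 − 821.777778 = 378.222222
Sxy = Σxy − (Σx)(Σy)/n = 4593.1 − 3729.533333 = 863.566667
b = Sxy/Sxx = 863.566667/378.222222 = 2.283226
a = ȳ − b·x̄ = 43.366667 − 2.283226·9.555556 = 21.549177
Set a + b·x = 56.9: x = (56.9 − 21.549177) / 2.283226 = 15.482842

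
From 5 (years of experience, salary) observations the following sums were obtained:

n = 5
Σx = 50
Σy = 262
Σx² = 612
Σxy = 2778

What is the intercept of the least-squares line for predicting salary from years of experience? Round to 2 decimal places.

Sxx = Σx² − (Σx)²/n = 612 − 500 = 112
Sxy = Σxy − (Σx)(Σy)/n = 2778 − 2620 = 158
b = Sxy/Sxx = 158/112 = 1.410714
a = ȳ − b·x̄ = 52.4 − 1.410714·10 = 38.292857

38.29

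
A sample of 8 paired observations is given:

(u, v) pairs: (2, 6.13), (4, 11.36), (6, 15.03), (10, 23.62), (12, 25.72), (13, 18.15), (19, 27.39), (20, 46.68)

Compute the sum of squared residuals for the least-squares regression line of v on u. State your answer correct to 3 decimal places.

226.822

n = 8, Σx = 86, Σy = 174.08, Σxy = 2382.68, Σx² = 1230, Σy² = 4870.6072
Sxx = Σx² − (Σx)²/n = 1230 − 924.5 = 305.5
Sxy = Σxy − (Σx)(Σy)/n = 2382.68 − 1871.36 = 511.32
Syy = Σy² − (Σy)²/n = 4870.6072 − 3787.9808 = 1082.6264
b = Sxy/Sxx = 511.32/305.5 = 1.673715
SSE = Syy − b·Sxy = 1082.6264 − 1.673715·511.32 = 226.822333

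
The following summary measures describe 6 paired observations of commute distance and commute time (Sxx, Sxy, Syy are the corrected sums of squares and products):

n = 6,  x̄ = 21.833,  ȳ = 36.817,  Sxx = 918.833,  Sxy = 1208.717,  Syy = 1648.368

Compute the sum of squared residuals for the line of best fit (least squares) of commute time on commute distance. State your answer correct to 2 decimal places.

58.31

b = Sxy/Sxx = 1208.717/918.833 = 1.315491
SSE = Syy − b·Sxy = 1648.368 − 1.315491·1208.717 = 58.311062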